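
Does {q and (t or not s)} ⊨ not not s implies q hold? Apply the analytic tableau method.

Yes

Initial set: {(q and (t or not s)); not (not not s implies q)}.
(q and (t or not s)): α-rule — add q, (t or not s).
not (not not s implies q): α-rule — add not not s, not q.
× closes — contains both q and not q.
All 1 branch closes.
Every branch closed, so the premises entail the conclusion.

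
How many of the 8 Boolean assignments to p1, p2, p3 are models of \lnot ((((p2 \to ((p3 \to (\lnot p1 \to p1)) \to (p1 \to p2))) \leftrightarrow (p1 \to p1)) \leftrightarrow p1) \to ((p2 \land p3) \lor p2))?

Initial set: {\lnot ((((p2 \to ((p3 \to (\lnot p1 \to p1)) \to (p1 \to p2))) \leftrightarrow (p1 \to p1)) \leftrightarrow p1) \to ((p2 \land p3) \lor p2))}.
\lnot ((((p2 \to ((p3 \to (\lnot p1 \to p1)) \to (p1 \to p2))) \leftrightarrow (p1 \to p1)) \leftrightarrow p1) \to ((p2 \land p3) \lor p2)): α-rule — add (((p2 \to ((p3 \to (\lnot p1 \to p1)) \to (p1 \to p2))) \leftrightarrow (p1 \to p1)) \leftrightarrow p1), \lnot ((p2 \land p3) \lor p2).
\lnot ((p2 \land p3) \lor p2): α-rule — add \lnot (p2 \land p3), \lnot p2.
(((p2 \to ((p3 \to (\lnot p1 \to p1)) \to (p1 \to p2))) \leftrightarrow (p1 \to p1)) \leftrightarrow p1): β-rule — branch into ((p2 \to ((p3 \to (\lnot p1 \to p1)) \to (p1 \to p2))) \leftrightarrow (p1 \to p1)), p1  //  \lnot ((p2 \to ((p3 \to (\lnot p1 \to p1)) \to (p1 \to p2))) \leftrightarrow (p1 \to p1)), \lnot p1.
  branch 1 (add ((p2 \to ((p3 \to (\lnot p1 \to p1)) \to (p1 \to p2))) \leftrightarrow (p1 \to p1)), p1):
    \lnot (p2 \land p3): β-rule — branch into \lnot p2  //  \lnot p3.
      branch 1.1 (add \lnot p2):
        ((p2 \to ((p3 \to (\lnot p1 \to p1)) \to (p1 \to p2))) \leftrightarrow (p1 \to p1)): β-rule — branch into (p2 \to ((p3 \to (\lnot p1 \to p1)) \to (p1 \to p2))), (p1 \to p1)  //  \lnot (p2 \to ((p3 \to (\lnot p1 \to p1)) \to (p1 \to p2))), \lnot (p1 \to p1).
          branch 1.1.1 (add (p2 \to ((p3 \to (\lnot p1 \to p1)) \to (p1 \to p2))), (p1 \to p1)):
            (p2 \to ((p3 \to (\lnot p1 \to p1)) \to (p1 \to p2))): β-rule — branch into \lnot p2  //  ((p3 \to (\lnot p1 \to p1)) \to (p1 \to p2)).
              branch 1.1.1.1 (add \lnot p2):
                (p1 \to p1): β-rule — branch into \lnot p1  //  p1.
                  branch 1.1.1.1.1 (add \lnot p1):
                    × closes — contains both p1 and \lnot p1.
                  branch 1.1.1.1.2 (add p1):
                    ○ open, literals {p1=1, p2=0}.
              branch 1.1.1.2 (add ((p3 \to (\lnot p1 \to p1)) \to (p1 \to p2))):
                (p1 \to p1): β-rule — branch into \lnot p1  //  p1.
                  branch 1.1.1.2.1 (add \lnot p1):
                    × closes — contains both p1 and \lnot p1.
                  branch 1.1.1.2.2 (add p1):
                    ((p3 \to (\lnot p1 \to p1)) \to (p1 \to p2)): β-rule — branch into \lnot (p3 \to (\lnot p1 \to p1))  //  (p1 \to p2).
                      branch 1.1.1.2.2.1 (add \lnot (p3 \to (\lnot p1 \to p1))):
                        \lnot (p3 \to (\lnot p1 \to p1)): α-rule — add p3, \lnot (\lnot p1 \to p1).
                        \lnot (\lnot p1 \to p1): α-rule — add \lnot p1, \lnot p1.
                        × closes — contains both p1 and \lnot p1.
                      branch 1.1.1.2.2.2 (add (p1 \to p2)):
                        (p1 \to p2): β-rule — branch into \lnot p1  //  p2.
                          branch 1.1.1.2.2.2.1 (add \lnot p1):
                            × closes — contains both p1 and \lnot p1.
                          branch 1.1.1.2.2.2.2 (add p2):
                            × closes — contains both p2 and \lnot p2.
          branch 1.1.2 (add \lnot (p2 \to ((p3 \to (\lnot p1 \to p1)) \to (p1 \to p2))), \lnot (p1 \to p1)):
            \lnot (p2 \to ((p3 \to (\lnot p1 \to p1)) \to (p1 \to p2))): α-rule — add p2, \lnot ((p3 \to (\lnot p1 \to p1)) \to (p1 \to p2)).
            × closes — contains both p2 and \lnot p2.
      branch 1.2 (add \lnot p3):
        ((p2 \to ((p3 \to (\lnot p1 \to p1)) \to (p1 \to p2))) \leftrightarrow (p1 \to p1)): β-rule — branch into (p2 \to ((p3 \to (\lnot p1 \to p1)) \to (p1 \to p2))), (p1 \to p1)  //  \lnot (p2 \to ((p3 \to (\lnot p1 \to p1)) \to (p1 \to p2))), \lnot (p1 \to p1).
          branch 1.2.1 (add (p2 \to ((p3 \to (\lnot p1 \to p1)) \to (p1 \to p2))), (p1 \to p1)):
            (p2 \to ((p3 \to (\lnot p1 \to p1)) \to (p1 \to p2))): β-rule — branch into \lnot p2  //  ((p3 \to (\lnot p1 \to p1)) \to (p1 \to p2)).
              branch 1.2.1.1 (add \lnot p2):
                (p1 \to p1): β-rule — branch into \lnot p1  //  p1.
                  branch 1.2.1.1.1 (add \lnot p1):
                    × closes — contains both p1 and \lnot p1.
                  branch 1.2.1.1.2 (add p1):
                    ○ open, literals {p1=1, p2=0, p3=0}.
              branch 1.2.1.2 (add ((p3 \to (\lnot p1 \to p1)) \to (p1 \to p2))):
                (p1 \to p1): β-rule — branch into \lnot p1  //  p1.
                  branch 1.2.1.2.1 (add \lnot p1):
                    × closes — contains both p1 and \lnot p1.
                  branch 1.2.1.2.2 (add p1):
                    ((p3 \to (\lnot p1 \to p1)) \to (p1 \to p2)): β-rule — branch into \lnot (p3 \to (\lnot p1 \to p1))  //  (p1 \to p2).
                      branch 1.2.1.2.2.1 (add \lnot (p3 \to (\lnot p1 \to p1))):
                        \lnot (p3 \to (\lnot p1 \to p1)): α-rule — add p3, \lnot (\lnot p1 \to p1).
                        × closes — contains both p3 and \lnot p3.
                      branch 1.2.1.2.2.2 (add (p1 \to p2)):
                        (p1 \to p2): β-rule — branch into \lnot p1  //  p2.
                          branch 1.2.1.2.2.2.1 (add \lnot p1):
                            × closes — contains both p1 and \lnot p1.
                          branch 1.2.1.2.2.2.2 (add p2):
                            × closes — contains both p2 and \lnot p2.
          branch 1.2.2 (add \lnot (p2 \to ((p3 \to (\lnot p1 \to p1)) \to (p1 \to p2))), \lnot (p1 \to p1)):
            \lnot (p2 \to ((p3 \to (\lnot p1 \to p1)) \to (p1 \to p2))): α-rule — add p2, \lnot ((p3 \to (\lnot p1 \to p1)) \to (p1 \to p2)).
            × closes — contains both p2 and \lnot p2.
  branch 2 (add \lnot ((p2 \to ((p3 \to (\lnot p1 \to p1)) \to (p1 \to p2))) \leftrightarrow (p1 \to p1)), \lnot p1):
    \lnot (p2 \land p3): β-rule — branch into \lnot p2  //  \lnot p3.
      branch 2.1 (add \lnot p2):
        \lnot ((p2 \to ((p3 \to (\lnot p1 \to p1)) \to (p1 \to p2))) \leftrightarrow (p1 \to p1)): β-rule — branch into (p2 \to ((p3 \to (\lnot p1 \to p1)) \to (p1 \to p2))), \lnot (p1 \to p1)  //  \lnot (p2 \to ((p3 \to (\lnot p1 \to p1)) \to (p1 \to p2))), (p1 \to p1).
          branch 2.1.1 (add (p2 \to ((p3 \to (\lnot p1 \to p1)) \to (p1 \to p2))), \lnot (p1 \to p1)):
            \lnot (p1 \to p1): α-rule — add p1, \lnot p1.
            × closes — contains both p1 and \lnot p1.
          branch 2.1.2 (add \lnot (p2 \to ((p3 \to (\lnot p1 \to p1)) \to (p1 \to p2))), (p1 \to p1)):
            \lnot (p2 \to ((p3 \to (\lnot p1 \to p1)) \to (p1 \to p2))): α-rule — add p2, \lnot ((p3 \to (\lnot p1 \to p1)) \to (p1 \to p2)).
            × closes — contains both p2 and \lnot p2.
      branch 2.2 (add \lnot p3):
        \lnot ((p2 \to ((p3 \to (\lnot p1 \to p1)) \to (p1 \to p2))) \leftrightarrow (p1 \to p1)): β-rule — branch into (p2 \to ((p3 \to (\lnot p1 \to p1)) \to (p1 \to p2))), \lnot (p1 \to p1)  //  \lnot (p2 \to ((p3 \to (\lnot p1 \to p1)) \to (p1 \to p2))), (p1 \to p1).
          branch 2.2.1 (add (p2 \to ((p3 \to (\lnot p1 \to p1)) \to (p1 \to p2))), \lnot (p1 \to p1)):
            \lnot (p1 \to p1): α-rule — add p1, \lnot p1.
            × closes — contains both p1 and \lnot p1.
          branch 2.2.2 (add \lnot (p2 \to ((p3 \to (\lnot p1 \to p1)) \to (p1 \to p2))), (p1 \to p1)):
            \lnot (p2 \to ((p3 \to (\lnot p1 \to p1)) \to (p1 \to p2))): α-rule — add p2, \lnot ((p3 \to (\lnot p1 \to p1)) \to (p1 \to p2)).
            × closes — contains both p2 and \lnot p2.
16 branches closed, 2 open.
Each open branch fixes some atoms; the unmentioned ones are free. Counting distinct full assignments: branch {p1=1, p2=0} (p3) contributes 2 new; branch {p1=1, p2=0, p3=0} (none free) contributes 0 new. Total: 2.

2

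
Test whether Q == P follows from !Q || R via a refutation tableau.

Initial set: {(!Q || R); !(Q == P)}.
(!Q || R): β-rule — branch into !Q  //  R.
  branch 1 (add !Q):
    !(Q == P): β-rule — branch into Q, !P  //  !Q, P.
      branch 1.1 (add Q, !P):
        × closes — contains both Q and !Q.
      branch 1.2 (add !Q, P):
        ○ open, literals {P=1, Q=0}.
  branch 2 (add R):
    !(Q == P): β-rule — branch into Q, !P  //  !Q, P.
      branch 2.1 (add Q, !P):
        ○ open, literals {P=0, Q=1, R=1}.
      branch 2.2 (add !Q, P):
        ○ open, literals {P=1, Q=0, R=1}.
1 branch closed, 3 open.
An open branch gives a countermodel: P=1, Q=0 (unmentioned atoms arbitrary); the premises hold there but the conclusion fails.

No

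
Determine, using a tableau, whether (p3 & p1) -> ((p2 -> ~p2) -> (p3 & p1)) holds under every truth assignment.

Valid

Assume the negation and expand:
Initial set: {~((p3 & p1) -> ((p2 -> ~p2) -> (p3 & p1)))}.
~((p3 & p1) -> ((p2 -> ~p2) -> (p3 & p1))): α-rule — add (p3 & p1), ~((p2 -> ~p2) -> (p3 & p1)).
(p3 & p1): α-rule — add p3, p1.
~((p2 -> ~p2) -> (p3 & p1)): α-rule — add (p2 -> ~p2), ~(p3 & p1).
(p2 -> ~p2): β-rule — branch into ~p2  //  ~p2.
  branch 1 (add ~p2):
    ~(p3 & p1): β-rule — branch into ~p3  //  ~p1.
      branch 1.1 (add ~p3):
        × closes — contains both p3 and ~p3.
      branch 1.2 (add ~p1):
        × closes — contains both p1 and ~p1.
  branch 2 (add ~p2):
    ~(p3 & p1): β-rule — branch into ~p3  //  ~p1.
      branch 2.1 (add ~p3):
        × closes — contains both p3 and ~p3.
      branch 2.2 (add ~p1):
        × closes — contains both p1 and ~p1.
All 4 branches close.
Every branch closed, so the negation is unsatisfiable and the formula is valid.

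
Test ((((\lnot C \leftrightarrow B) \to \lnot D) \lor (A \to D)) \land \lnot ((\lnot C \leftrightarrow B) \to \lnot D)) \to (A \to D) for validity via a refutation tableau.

Valid

Assume the negation and expand:
Initial set: {\lnot (((((\lnot C \leftrightarrow B) \to \lnot D) \lor (A \to D)) \land \lnot ((\lnot C \leftrightarrow B) \to \lnot D)) \to (A \to D))}.
\lnot (((((\lnot C \leftrightarrow B) \to \lnot D) \lor (A \to D)) \land \lnot ((\lnot C \leftrightarrow B) \to \lnot D)) \to (A \to D)): α-rule — add ((((\lnot C \leftrightarrow B) \to \lnot D) \lor (A \to D)) \land \lnot ((\lnot C \leftrightarrow B) \to \lnot D)), \lnot (A \to D).
((((\lnot C \leftrightarrow B) \to \lnot D) \lor (A \to D)) \land \lnot ((\lnot C \leftrightarrow B) \to \lnot D)): α-rule — add (((\lnot C \leftrightarrow B) \to \lnot D) \lor (A \to D)), \lnot ((\lnot C \leftrightarrow B) \to \lnot D).
\lnot (A \to D): α-rule — add A, \lnot D.
\lnot ((\lnot C \leftrightarrow B) \to \lnot D): α-rule — add (\lnot C \leftrightarrow B), \lnot \lnot D.
× closes — contains both D and \lnot D.
All 1 branch closes.
Every branch closed, so the negation is unsatisfiable and the formula is valid.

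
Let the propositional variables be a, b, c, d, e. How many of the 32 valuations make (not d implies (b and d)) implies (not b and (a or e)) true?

22

Initial set: {((not d implies (b and d)) implies (not b and (a or e)))}.
((not d implies (b and d)) implies (not b and (a or e))): β-rule — branch into not (not d implies (b and d))  //  (not b and (a or e)).
  branch 1 (add not (not d implies (b and d))):
    not (not d implies (b and d)): α-rule — add not d, not (b and d).
    not (b and d): β-rule — branch into not b  //  not d.
      branch 1.1 (add not b):
        ○ open, literals {b=0, d=0}.
      branch 1.2 (add not d):
        ○ open, literals {d=0}.
  branch 2 (add (not b and (a or e))):
    (not b and (a or e)): α-rule — add not b, (a or e).
    (a or e): β-rule — branch into a  //  e.
      branch 2.1 (add a):
        ○ open, literals {a=1, b=0}.
      branch 2.2 (add e):
        ○ open, literals {b=0, e=1}.
0 branches closed, 4 open.
Each open branch fixes some atoms; the unmentioned ones are free. Counting distinct full assignments: branch {b=0, d=0} (a, c, e) contributes 8 new; branch {d=0} (a, b, c, e) contributes 8 new; branch {a=1, b=0} (c, d, e) contributes 4 new; branch {b=0, e=1} (a, c, d) contributes 2 new. Total: 22.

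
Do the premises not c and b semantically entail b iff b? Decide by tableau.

Initial set: {(not c and b); not (b iff b)}.
(not c and b): α-rule — add not c, b.
not (b iff b): β-rule — branch into b, not b  //  not b, b.
  branch 1 (add b, not b):
    × closes — contains both b and not b.
  branch 2 (add not b, b):
    × closes — contains both b and not b.
All 2 branches close.
Every branch closed, so the premises entail the conclusion.

Yes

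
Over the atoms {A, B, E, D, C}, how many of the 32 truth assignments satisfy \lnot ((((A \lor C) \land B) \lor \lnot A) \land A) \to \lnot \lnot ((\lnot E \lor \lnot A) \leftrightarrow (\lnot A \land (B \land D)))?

16

Initial set: {(\lnot ((((A \lor C) \land B) \lor \lnot A) \land A) \to \lnot \lnot ((\lnot E \lor \lnot A) \leftrightarrow (\lnot A \land (B \land D))))}.
(\lnot ((((A \lor C) \land B) \lor \lnot A) \land A) \to \lnot \lnot ((\lnot E \lor \lnot A) \leftrightarrow (\lnot A \land (B \land D)))): β-rule — branch into \lnot \lnot ((((A \lor C) \land B) \lor \lnot A) \land A)  //  \lnot \lnot ((\lnot E \lor \lnot A) \leftrightarrow (\lnot A \land (B \land D))).
  branch 1 (add \lnot \lnot ((((A \lor C) \land B) \lor \lnot A) \land A)):
    \lnot \lnot ((((A \lor C) \land B) \lor \lnot A) \land A): α-rule — add (((A \lor C) \land B) \lor \lnot A), A.
    (((A \lor C) \land B) \lor \lnot A): β-rule — branch into ((A \lor C) \land B)  //  \lnot A.
      branch 1.1 (add ((A \lor C) \land B)):
        ((A \lor C) \land B): α-rule — add (A \lor C), B.
        (A \lor C): β-rule — branch into A  //  C.
          branch 1.1.1 (add A):
            ○ open, literals {A=true, B=true}.
          branch 1.1.2 (add C):
            ○ open, literals {A=true, B=true, C=true}.
      branch 1.2 (add \lnot A):
        × closes — contains both A and \lnot A.
  branch 2 (add \lnot \lnot ((\lnot E \lor \lnot A) \leftrightarrow (\lnot A \land (B \land D)))):
    \lnot \lnot ((\lnot E \lor \lnot A) \leftrightarrow (\lnot A \land (B \land D))): drop double negation, giving ((\lnot E \lor \lnot A) \leftrightarrow (\lnot A \land (B \land D))).
    ((\lnot E \lor \lnot A) \leftrightarrow (\lnot A \land (B \land D))): β-rule — branch into (\lnot E \lor \lnot A), (\lnot A \land (B \land D))  //  \lnot (\lnot E \lor \lnot A), \lnot (\lnot A \land (B \land D)).
      branch 2.1 (add (\lnot E \lor \lnot A), (\lnot A \land (B \land D))):
        (\lnot A \land (B \land D)): α-rule — add \lnot A, (B \land D).
        (B \land D): α-rule — add B, D.
        (\lnot E \lor \lnot A): β-rule — branch into \lnot E  //  \lnot A.
          branch 2.1.1 (add \lnot E):
            ○ open, literals {A=false, B=true, D=true, E=false}.
          branch 2.1.2 (add \lnot A):
            ○ open, literals {A=false, B=true, D=true}.
      branch 2.2 (add \lnot (\lnot E \lor \lnot A), \lnot (\lnot A \land (B \land D))):
        \lnot (\lnot E \lor \lnot A): α-rule — add \lnot \lnot E, \lnot \lnot A.
        \lnot (\lnot A \land (B \land D)): β-rule — branch into \lnot \lnot A  //  \lnot (B \land D).
          branch 2.2.1 (add \lnot \lnot A):
            ○ open, literals {A=true, E=true}.
          branch 2.2.2 (add \lnot (B \land D)):
            \lnot (B \land D): β-rule — branch into \lnot B  //  \lnot D.
              branch 2.2.2.1 (add \lnot B):
                ○ open, literals {A=true, B=false, E=true}.
              branch 2.2.2.2 (add \lnot D):
                ○ open, literals {A=true, D=false, E=true}.
1 branch closed, 7 open.
Each open branch fixes some atoms; the unmentioned ones are free. Counting distinct full assignments: branch {A=true, B=true} (E, D, C) contributes 8 new; branch {A=true, B=true, C=true} (E, D) contributes 0 new; branch {A=false, B=true, D=true, E=false} (C) contributes 2 new; branch {A=false, B=true, D=true} (E, C) contributes 2 new; branch {A=true, E=true} (B, D, C) contributes 4 new; branch {A=true, B=false, E=true} (D, C) contributes 0 new; branch {A=true, D=false, E=true} (B, C) contributes 0 new. Total: 16.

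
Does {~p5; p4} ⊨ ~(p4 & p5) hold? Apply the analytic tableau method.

Initial set: {~p5; p4; ~~(p4 & p5)}.
~~(p4 & p5): α-rule — add p4, p5.
× closes — contains both p5 and ~p5.
All 1 branch closes.
Every branch closed, so the premises entail the conclusion.

Yes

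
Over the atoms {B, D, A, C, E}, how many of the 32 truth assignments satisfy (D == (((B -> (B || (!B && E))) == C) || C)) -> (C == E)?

Initial set: {((D == (((B -> (B || (!B && E))) == C) || C)) -> (C == E))}.
((D == (((B -> (B || (!B && E))) == C) || C)) -> (C == E)): β-rule — branch into !(D == (((B -> (B || (!B && E))) == C) || C))  //  (C == E).
  branch 1 (add !(D == (((B -> (B || (!B && E))) == C) || C))):
    !(D == (((B -> (B || (!B && E))) == C) || C)): β-rule — branch into D, !(((B -> (B || (!B && E))) == C) || C)  //  !D, (((B -> (B || (!B && E))) == C) || C).
      branch 1.1 (add D, !(((B -> (B || (!B && E))) == C) || C)):
        !(((B -> (B || (!B && E))) == C) || C): α-rule — add !((B -> (B || (!B && E))) == C), !C.
        !((B -> (B || (!B && E))) == C): β-rule — branch into (B -> (B || (!B && E))), !C  //  !(B -> (B || (!B && E))), C.
          branch 1.1.1 (add (B -> (B || (!B && E))), !C):
            (B -> (B || (!B && E))): β-rule — branch into !B  //  (B || (!B && E)).
              branch 1.1.1.1 (add !B):
                ○ open, literals {B=F, C=F, D=T}.
              branch 1.1.1.2 (add (B || (!B && E))):
                (B || (!B && E)): β-rule — branch into B  //  (!B && E).
                  branch 1.1.1.2.1 (add B):
                    ○ open, literals {B=T, C=F, D=T}.
                  branch 1.1.1.2.2 (add (!B && E)):
                    (!B && E): α-rule — add !B, E.
                    ○ open, literals {B=F, C=F, D=T, E=T}.
          branch 1.1.2 (add !(B -> (B || (!B && E))), C):
            × closes — contains both C and !C.
      branch 1.2 (add !D, (((B -> (B || (!B && E))) == C) || C)):
        (((B -> (B || (!B && E))) == C) || C): β-rule — branch into ((B -> (B || (!B && E))) == C)  //  C.
          branch 1.2.1 (add ((B -> (B || (!B && E))) == C)):
            ((B -> (B || (!B && E))) == C): β-rule — branch into (B -> (B || (!B && E))), C  //  !(B -> (B || (!B && E))), !C.
              branch 1.2.1.1 (add (B -> (B || (!B && E))), C):
                (B -> (B || (!B && E))): β-rule — branch into !B  //  (B || (!B && E)).
                  branch 1.2.1.1.1 (add !B):
                    ○ open, literals {B=F, C=T, D=F}.
                  branch 1.2.1.1.2 (add (B || (!B && E))):
                    (B || (!B && E)): β-rule — branch into B  //  (!B && E).
                      branch 1.2.1.1.2.1 (add B):
                        ○ open, literals {B=T, C=T, D=F}.
                      branch 1.2.1.1.2.2 (add (!B && E)):
                        (!B && E): α-rule — add !B, E.
                        ○ open, literals {B=F, C=T, D=F, E=T}.
              branch 1.2.1.2 (add !(B -> (B || (!B && E))), !C):
                !(B -> (B || (!B && E))): α-rule — add B, !(B || (!B && E)).
                !(B || (!B && E)): α-rule — add !B, !(!B && E).
                × closes — contains both B and !B.
          branch 1.2.2 (add C):
            ○ open, literals {C=T, D=F}.
  branch 2 (add (C == E)):
    (C == E): β-rule — branch into C, E  //  !C, !E.
      branch 2.1 (add C, E):
        ○ open, literals {C=T, E=T}.
      branch 2.2 (add !C, !E):
        ○ open, literals {C=F, E=F}.
2 branches closed, 9 open.
Each open branch fixes some atoms; the unmentioned ones are free. Counting distinct full assignments: branch {B=F, C=F, D=T} (A, E) contributes 4 new; branch {B=T, C=F, D=T} (A, E) contributes 4 new; branch {B=F, C=F, D=T, E=T} (A) contributes 0 new; branch {B=F, C=T, D=F} (A, E) contributes 4 new; branch {B=T, C=T, D=F} (A, E) contributes 4 new; branch {B=F, C=T, D=F, E=T} (A) contributes 0 new; branch {C=T, D=F} (B, A, E) contributes 0 new; branch {C=T, E=T} (B, D, A) contributes 4 new; branch {C=F, E=F} (B, D, A) contributes 4 new. Total: 24.

24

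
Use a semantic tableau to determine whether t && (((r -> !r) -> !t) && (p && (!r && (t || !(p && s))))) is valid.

Assume the negation and expand:
Initial set: {F (t && (((r -> !r) -> !t) && (p && (!r && (t || !(p && s))))))}.
F (t && (((r -> !r) -> !t) && (p && (!r && (t || !(p && s)))))): β-rule — branch into F t  //  F (((r -> !r) -> !t) && (p && (!r && (t || !(p && s))))).
  branch 1 (add F t):
    ○ open, literals {t=0}.
  branch 2 (add F (((r -> !r) -> !t) && (p && (!r && (t || !(p && s)))))):
    F (((r -> !r) -> !t) && (p && (!r && (t || !(p && s))))): β-rule — branch into F ((r -> !r) -> !t)  //  F (p && (!r && (t || !(p && s)))).
      branch 2.1 (add F ((r -> !r) -> !t)):
        F ((r -> !r) -> !t): α-rule — add T (r -> !r), F !t.
        T (r -> !r): β-rule — branch into F r  //  T !r.
          branch 2.1.1 (add F r):
            ○ open, literals {r=0, t=1}.
          branch 2.1.2 (add T !r):
            ○ open, literals {r=0, t=1}.
      branch 2.2 (add F (p && (!r && (t || !(p && s))))):
        F (p && (!r && (t || !(p && s)))): β-rule — branch into F p  //  F (!r && (t || !(p && s))).
          branch 2.2.1 (add F p):
            ○ open, literals {p=0}.
          branch 2.2.2 (add F (!r && (t || !(p && s)))):
            F (!r && (t || !(p && s))): β-rule — branch into F !r  //  F (t || !(p && s)).
              branch 2.2.2.1 (add F !r):
                ○ open, literals {r=1}.
              branch 2.2.2.2 (add F (t || !(p && s))):
                F (t || !(p && s)): α-rule — add F t, F !(p && s).
                F !(p && s): α-rule — add T p, T s.
                ○ open, literals {p=1, s=1, t=0}.
0 branches closed, 6 open.
An open branch gives a countermodel: t=0 (unmentioned atoms arbitrary); under it the original formula is false.

Not valid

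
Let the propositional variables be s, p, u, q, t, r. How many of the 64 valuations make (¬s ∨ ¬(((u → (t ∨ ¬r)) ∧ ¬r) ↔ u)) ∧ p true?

Initial set: {((¬s ∨ ¬(((u → (t ∨ ¬r)) ∧ ¬r) ↔ u)) ∧ p)}.
((¬s ∨ ¬(((u → (t ∨ ¬r)) ∧ ¬r) ↔ u)) ∧ p): α-rule — add (¬s ∨ ¬(((u → (t ∨ ¬r)) ∧ ¬r) ↔ u)), p.
(¬s ∨ ¬(((u → (t ∨ ¬r)) ∧ ¬r) ↔ u)): β-rule — branch into ¬s  //  ¬(((u → (t ∨ ¬r)) ∧ ¬r) ↔ u).
  branch 1 (add ¬s):
    ○ open, literals {p=T, s=F}.
  branch 2 (add ¬(((u → (t ∨ ¬r)) ∧ ¬r) ↔ u)):
    ¬(((u → (t ∨ ¬r)) ∧ ¬r) ↔ u): β-rule — branch into ((u → (t ∨ ¬r)) ∧ ¬r), ¬u  //  ¬((u → (t ∨ ¬r)) ∧ ¬r), u.
      branch 2.1 (add ((u → (t ∨ ¬r)) ∧ ¬r), ¬u):
        ((u → (t ∨ ¬r)) ∧ ¬r): α-rule — add (u → (t ∨ ¬r)), ¬r.
        (u → (t ∨ ¬r)): β-rule — branch into ¬u  //  (t ∨ ¬r).
          branch 2.1.1 (add ¬u):
            ○ open, literals {p=T, r=F, u=F}.
          branch 2.1.2 (add (t ∨ ¬r)):
            (t ∨ ¬r): β-rule — branch into t  //  ¬r.
              branch 2.1.2.1 (add t):
                ○ open, literals {p=T, r=F, t=T, u=F}.
              branch 2.1.2.2 (add ¬r):
                ○ open, literals {p=T, r=F, u=F}.
      branch 2.2 (add ¬((u → (t ∨ ¬r)) ∧ ¬r), u):
        ¬((u → (t ∨ ¬r)) ∧ ¬r): β-rule — branch into ¬(u → (t ∨ ¬r))  //  ¬¬r.
          branch 2.2.1 (add ¬(u → (t ∨ ¬r))):
            ¬(u → (t ∨ ¬r)): α-rule — add u, ¬(t ∨ ¬r).
            ¬(t ∨ ¬r): α-rule — add ¬t, ¬¬r.
            ○ open, literals {p=T, r=T, t=F, u=T}.
          branch 2.2.2 (add ¬¬r):
            ○ open, literals {p=T, r=T, u=T}.
0 branches closed, 6 open.
Each open branch fixes some atoms; the unmentioned ones are free. Counting distinct full assignments: branch {p=T, s=F} (u, q, t, r) contributes 16 new; branch {p=T, r=F, u=F} (s, q, t) contributes 4 new; branch {p=T, r=F, t=T, u=F} (s, q) contributes 0 new; branch {p=T, r=F, u=F} (s, q, t) contributes 0 new; branch {p=T, r=T, t=F, u=T} (s, q) contributes 2 new; branch {p=T, r=T, u=T} (s, q, t) contributes 2 new. Total: 24.

24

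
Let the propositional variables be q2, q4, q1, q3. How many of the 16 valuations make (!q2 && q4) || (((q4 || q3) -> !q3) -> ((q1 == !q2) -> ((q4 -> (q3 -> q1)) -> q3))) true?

Initial set: {T ((!q2 && q4) || (((q4 || q3) -> !q3) -> ((q1 == !q2) -> ((q4 -> (q3 -> q1)) -> q3))))}.
T ((!q2 && q4) || (((q4 || q3) -> !q3) -> ((q1 == !q2) -> ((q4 -> (q3 -> q1)) -> q3)))): β-rule — branch into T (!q2 && q4)  //  T (((q4 || q3) -> !q3) -> ((q1 == !q2) -> ((q4 -> (q3 -> q1)) -> q3))).
  branch 1 (add T (!q2 && q4)):
    T (!q2 && q4): α-rule — add T !q2, T q4.
    ○ open, literals {q2=F, q4=T}.
  branch 2 (add T (((q4 || q3) -> !q3) -> ((q1 == !q2) -> ((q4 -> (q3 -> q1)) -> q3)))):
    T (((q4 || q3) -> !q3) -> ((q1 == !q2) -> ((q4 -> (q3 -> q1)) -> q3))): β-rule — branch into F ((q4 || q3) -> !q3)  //  T ((q1 == !q2) -> ((q4 -> (q3 -> q1)) -> q3)).
      branch 2.1 (add F ((q4 || q3) -> !q3)):
        F ((q4 || q3) -> !q3): α-rule — add T (q4 || q3), F !q3.
        T (q4 || q3): β-rule — branch into T q4  //  T q3.
          branch 2.1.1 (add T q4):
            ○ open, literals {q3=T, q4=T}.
          branch 2.1.2 (add T q3):
            ○ open, literals {q3=T}.
      branch 2.2 (add T ((q1 == !q2) -> ((q4 -> (q3 -> q1)) -> q3))):
        T ((q1 == !q2) -> ((q4 -> (q3 -> q1)) -> q3)): β-rule — branch into F (q1 == !q2)  //  T ((q4 -> (q3 -> q1)) -> q3).
          branch 2.2.1 (add F (q1 == !q2)):
            F (q1 == !q2): β-rule — branch into T q1, F !q2  //  F q1, T !q2.
              branch 2.2.1.1 (add T q1, F !q2):
                ○ open, literals {q1=T, q2=T}.
              branch 2.2.1.2 (add F q1, T !q2):
                ○ open, literals {q1=F, q2=F}.
          branch 2.2.2 (add T ((q4 -> (q3 -> q1)) -> q3)):
            T ((q4 -> (q3 -> q1)) -> q3): β-rule — branch into F (q4 -> (q3 -> q1))  //  T q3.
              branch 2.2.2.1 (add F (q4 -> (q3 -> q1))):
                F (q4 -> (q3 -> q1)): α-rule — add T q4, F (q3 -> q1).
                F (q3 -> q1): α-rule — add T q3, F q1.
                ○ open, literals {q1=F, q3=T, q4=T}.
              branch 2.2.2.2 (add T q3):
                ○ open, literals {q3=T}.
0 branches closed, 7 open.
Each open branch fixes some atoms; the unmentioned ones are free. Counting distinct full assignments: branch {q2=F, q4=T} (q1, q3) contributes 4 new; branch {q3=T, q4=T} (q2, q1) contributes 2 new; branch {q3=T} (q2, q4, q1) contributes 4 new; branch {q1=T, q2=T} (q4, q3) contributes 2 new; branch {q1=F, q2=F} (q4, q3) contributes 1 new; branch {q1=F, q3=T, q4=T} (q2) contributes 0 new; branch {q3=T} (q2, q4, q1) contributes 0 new. Total: 13.

13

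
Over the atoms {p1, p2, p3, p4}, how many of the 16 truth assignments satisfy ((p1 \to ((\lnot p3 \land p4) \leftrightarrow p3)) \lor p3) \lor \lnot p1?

14

Initial set: {(((p1 \to ((\lnot p3 \land p4) \leftrightarrow p3)) \lor p3) \lor \lnot p1)}.
(((p1 \to ((\lnot p3 \land p4) \leftrightarrow p3)) \lor p3) \lor \lnot p1): β-rule — branch into ((p1 \to ((\lnot p3 \land p4) \leftrightarrow p3)) \lor p3)  //  \lnot p1.
  branch 1 (add ((p1 \to ((\lnot p3 \land p4) \leftrightarrow p3)) \lor p3)):
    ((p1 \to ((\lnot p3 \land p4) \leftrightarrow p3)) \lor p3): β-rule — branch into (p1 \to ((\lnot p3 \land p4) \leftrightarrow p3))  //  p3.
      branch 1.1 (add (p1 \to ((\lnot p3 \land p4) \leftrightarrow p3))):
        (p1 \to ((\lnot p3 \land p4) \leftrightarrow p3)): β-rule — branch into \lnot p1  //  ((\lnot p3 \land p4) \leftrightarrow p3).
          branch 1.1.1 (add \lnot p1):
            ○ open, literals {p1=F}.
          branch 1.1.2 (add ((\lnot p3 \land p4) \leftrightarrow p3)):
            ((\lnot p3 \land p4) \leftrightarrow p3): β-rule — branch into (\lnot p3 \land p4), p3  //  \lnot (\lnot p3 \land p4), \lnot p3.
              branch 1.1.2.1 (add (\lnot p3 \land p4), p3):
                (\lnot p3 \land p4): α-rule — add \lnot p3, p4.
                × closes — contains both p3 and \lnot p3.
              branch 1.1.2.2 (add \lnot (\lnot p3 \land p4), \lnot p3):
                \lnot (\lnot p3 \land p4): β-rule — branch into \lnot \lnot p3  //  \lnot p4.
                  branch 1.1.2.2.1 (add \lnot \lnot p3):
                    × closes — contains both p3 and \lnot p3.
                  branch 1.1.2.2.2 (add \lnot p4):
                    ○ open, literals {p3=F, p4=F}.
      branch 1.2 (add p3):
        ○ open, literals {p3=T}.
  branch 2 (add \lnot p1):
    ○ open, literals {p1=F}.
2 branches closed, 4 open.
Each open branch fixes some atoms; the unmentioned ones are free. Counting distinct full assignments: branch {p1=F} (p2, p3, p4) contributes 8 new; branch {p3=F, p4=F} (p1, p2) contributes 2 new; branch {p3=T} (p1, p2, p4) contributes 4 new; branch {p1=F} (p2, p3, p4) contributes 0 new. Total: 14.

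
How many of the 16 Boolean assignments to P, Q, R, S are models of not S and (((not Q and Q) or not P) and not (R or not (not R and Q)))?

Initial set: {T (not S and (((not Q and Q) or not P) and not (R or not (not R and Q))))}.
T (not S and (((not Q and Q) or not P) and not (R or not (not R and Q)))): α-rule — add T not S, T (((not Q and Q) or not P) and not (R or not (not R and Q))).
T (((not Q and Q) or not P) and not (R or not (not R and Q))): α-rule — add T ((not Q and Q) or not P), T not (R or not (not R and Q)).
T not (R or not (not R and Q)): α-rule — add F R, F not (not R and Q).
F not (not R and Q): α-rule — add T not R, T Q.
T ((not Q and Q) or not P): β-rule — branch into T (not Q and Q)  //  T not P.
  branch 1 (add T (not Q and Q)):
    T (not Q and Q): α-rule — add T not Q, T Q.
    × closes — contains both Q and not Q.
  branch 2 (add T not P):
    ○ open, literals {P=false, Q=true, R=false, S=false}.
1 branch closed, 1 open.
Each open branch fixes some atoms; the unmentioned ones are free. Counting distinct full assignments: branch {P=false, Q=true, R=false, S=false} (none free) contributes 1 new. Total: 1.

1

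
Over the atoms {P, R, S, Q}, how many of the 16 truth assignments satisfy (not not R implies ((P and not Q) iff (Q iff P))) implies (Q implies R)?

12

Initial set: {((not not R implies ((P and not Q) iff (Q iff P))) implies (Q implies R))}.
((not not R implies ((P and not Q) iff (Q iff P))) implies (Q implies R)): β-rule — branch into not (not not R implies ((P and not Q) iff (Q iff P)))  //  (Q implies R).
  branch 1 (add not (not not R implies ((P and not Q) iff (Q iff P)))):
    not (not not R implies ((P and not Q) iff (Q iff P))): α-rule — add not not R, not ((P and not Q) iff (Q iff P)).
    not not R: drop double negation, giving R.
    not ((P and not Q) iff (Q iff P)): β-rule — branch into (P and not Q), not (Q iff P)  //  not (P and not Q), (Q iff P).
      branch 1.1 (add (P and not Q), not (Q iff P)):
        (P and not Q): α-rule — add P, not Q.
        not (Q iff P): β-rule — branch into Q, not P  //  not Q, P.
          branch 1.1.1 (add Q, not P):
            × closes — contains both Q and not Q.
          branch 1.1.2 (add not Q, P):
            ○ open, literals {P=T, Q=F, R=T}.
      branch 1.2 (add not (P and not Q), (Q iff P)):
        not (P and not Q): β-rule — branch into not P  //  not not Q.
          branch 1.2.1 (add not P):
            (Q iff P): β-rule — branch into Q, P  //  not Q, not P.
              branch 1.2.1.1 (add Q, P):
                × closes — contains both P and not P.
              branch 1.2.1.2 (add not Q, not P):
                ○ open, literals {P=F, Q=F, R=T}.
          branch 1.2.2 (add not not Q):
            (Q iff P): β-rule — branch into Q, P  //  not Q, not P.
              branch 1.2.2.1 (add Q, P):
                ○ open, literals {P=T, Q=T, R=T}.
              branch 1.2.2.2 (add not Q, not P):
                × closes — contains both Q and not Q.
  branch 2 (add (Q implies R)):
    (Q implies R): β-rule — branch into not Q  //  R.
      branch 2.1 (add not Q):
        ○ open, literals {Q=F}.
      branch 2.2 (add R):
        ○ open, literals {R=T}.
3 branches closed, 5 open.
Each open branch fixes some atoms; the unmentioned ones are free. Counting distinct full assignments: branch {P=T, Q=F, R=T} (S) contributes 2 new; branch {P=F, Q=F, R=T} (S) contributes 2 new; branch {P=T, Q=T, R=T} (S) contributes 2 new; branch {Q=F} (P, R, S) contributes 4 new; branch {R=T} (P, S, Q) contributes 2 new. Total: 12.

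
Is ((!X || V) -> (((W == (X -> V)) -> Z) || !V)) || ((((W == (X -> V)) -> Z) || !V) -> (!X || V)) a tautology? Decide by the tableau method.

Assume the negation and expand:
Initial set: {!(((!X || V) -> (((W == (X -> V)) -> Z) || !V)) || ((((W == (X -> V)) -> Z) || !V) -> (!X || V)))}.
!(((!X || V) -> (((W == (X -> V)) -> Z) || !V)) || ((((W == (X -> V)) -> Z) || !V) -> (!X || V))): α-rule — add !((!X || V) -> (((W == (X -> V)) -> Z) || !V)), !((((W == (X -> V)) -> Z) || !V) -> (!X || V)).
!((!X || V) -> (((W == (X -> V)) -> Z) || !V)): α-rule — add (!X || V), !(((W == (X -> V)) -> Z) || !V).
!((((W == (X -> V)) -> Z) || !V) -> (!X || V)): α-rule — add (((W == (X -> V)) -> Z) || !V), !(!X || V).
!(((W == (X -> V)) -> Z) || !V): α-rule — add !((W == (X -> V)) -> Z), !!V.
!(!X || V): α-rule — add !!X, !V.
× closes — contains both V and !V.
All 1 branch closes.
Every branch closed, so the negation is unsatisfiable and the formula is valid.

Valid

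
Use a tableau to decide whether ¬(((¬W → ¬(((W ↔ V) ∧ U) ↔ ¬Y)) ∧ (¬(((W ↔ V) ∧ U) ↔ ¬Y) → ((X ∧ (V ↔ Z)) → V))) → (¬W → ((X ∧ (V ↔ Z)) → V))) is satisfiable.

Initial set: {¬(((¬W → ¬(((W ↔ V) ∧ U) ↔ ¬Y)) ∧ (¬(((W ↔ V) ∧ U) ↔ ¬Y) → ((X ∧ (V ↔ Z)) → V))) → (¬W → ((X ∧ (V ↔ Z)) → V)))}.
¬(((¬W → ¬(((W ↔ V) ∧ U) ↔ ¬Y)) ∧ (¬(((W ↔ V) ∧ U) ↔ ¬Y) → ((X ∧ (V ↔ Z)) → V))) → (¬W → ((X ∧ (V ↔ Z)) → V))): α-rule — add ((¬W → ¬(((W ↔ V) ∧ U) ↔ ¬Y)) ∧ (¬(((W ↔ V) ∧ U) ↔ ¬Y) → ((X ∧ (V ↔ Z)) → V))), ¬(¬W → ((X ∧ (V ↔ Z)) → V)).
((¬W → ¬(((W ↔ V) ∧ U) ↔ ¬Y)) ∧ (¬(((W ↔ V) ∧ U) ↔ ¬Y) → ((X ∧ (V ↔ Z)) → V))): α-rule — add (¬W → ¬(((W ↔ V) ∧ U) ↔ ¬Y)), (¬(((W ↔ V) ∧ U) ↔ ¬Y) → ((X ∧ (V ↔ Z)) → V)).
¬(¬W → ((X ∧ (V ↔ Z)) → V)): α-rule — add ¬W, ¬((X ∧ (V ↔ Z)) → V).
¬((X ∧ (V ↔ Z)) → V): α-rule — add (X ∧ (V ↔ Z)), ¬V.
(X ∧ (V ↔ Z)): α-rule — add X, (V ↔ Z).
(¬W → ¬(((W ↔ V) ∧ U) ↔ ¬Y)): β-rule — branch into ¬¬W  //  ¬(((W ↔ V) ∧ U) ↔ ¬Y).
  branch 1 (add ¬¬W):
    × closes — contains both W and ¬W.
  branch 2 (add ¬(((W ↔ V) ∧ U) ↔ ¬Y)):
    (¬(((W ↔ V) ∧ U) ↔ ¬Y) → ((X ∧ (V ↔ Z)) → V)): β-rule — branch into ¬¬(((W ↔ V) ∧ U) ↔ ¬Y)  //  ((X ∧ (V ↔ Z)) → V).
      branch 2.1 (add ¬¬(((W ↔ V) ∧ U) ↔ ¬Y)):
        (V ↔ Z): β-rule — branch into V, Z  //  ¬V, ¬Z.
          branch 2.1.1 (add V, Z):
            × closes — contains both V and ¬V.
          branch 2.1.2 (add ¬V, ¬Z):
            ¬(((W ↔ V) ∧ U) ↔ ¬Y): β-rule — branch into ((W ↔ V) ∧ U), ¬¬Y  //  ¬((W ↔ V) ∧ U), ¬Y.
              branch 2.1.2.1 (add ((W ↔ V) ∧ U), ¬¬Y):
                ((W ↔ V) ∧ U): α-rule — add (W ↔ V), U.
                ¬¬(((W ↔ V) ∧ U) ↔ ¬Y): β-rule — branch into ((W ↔ V) ∧ U), ¬Y  //  ¬((W ↔ V) ∧ U), ¬¬Y.
                  branch 2.1.2.1.1 (add ((W ↔ V) ∧ U), ¬Y):
                    × closes — contains both Y and ¬Y.
                  branch 2.1.2.1.2 (add ¬((W ↔ V) ∧ U), ¬¬Y):
                    (W ↔ V): β-rule — branch into W, V  //  ¬W, ¬V.
                      branch 2.1.2.1.2.1 (add W, V):
                        × closes — contains both W and ¬W.
                      branch 2.1.2.1.2.2 (add ¬W, ¬V):
                        ¬((W ↔ V) ∧ U): β-rule — branch into ¬(W ↔ V)  //  ¬U.
                          branch 2.1.2.1.2.2.1 (add ¬(W ↔ V)):
                            ¬(W ↔ V): β-rule — branch into W, ¬V  //  ¬W, V.
                              branch 2.1.2.1.2.2.1.1 (add W, ¬V):
                                × closes — contains both W and ¬W.
                              branch 2.1.2.1.2.2.1.2 (add ¬W, V):
                                × closes — contains both V and ¬V.
                          branch 2.1.2.1.2.2.2 (add ¬U):
                            × closes — contains both U and ¬U.
              branch 2.1.2.2 (add ¬((W ↔ V) ∧ U), ¬Y):
                ¬¬(((W ↔ V) ∧ U) ↔ ¬Y): β-rule — branch into ((W ↔ V) ∧ U), ¬Y  //  ¬((W ↔ V) ∧ U), ¬¬Y.
                  branch 2.1.2.2.1 (add ((W ↔ V) ∧ U), ¬Y):
                    ((W ↔ V) ∧ U): α-rule — add (W ↔ V), U.
                    ¬((W ↔ V) ∧ U): β-rule — branch into ¬(W ↔ V)  //  ¬U.
                      branch 2.1.2.2.1.1 (add ¬(W ↔ V)):
                        (W ↔ V): β-rule — branch into W, V  //  ¬W, ¬V.
                          branch 2.1.2.2.1.1.1 (add W, V):
                            × closes — contains both W and ¬W.
                          branch 2.1.2.2.1.1.2 (add ¬W, ¬V):
                            ¬(W ↔ V): β-rule — branch into W, ¬V  //  ¬W, V.
                              branch 2.1.2.2.1.1.2.1 (add W, ¬V):
                                × closes — contains both W and ¬W.
                              branch 2.1.2.2.1.1.2.2 (add ¬W, V):
                                × closes — contains both V and ¬V.
                      branch 2.1.2.2.1.2 (add ¬U):
                        × closes — contains both U and ¬U.
                  branch 2.1.2.2.2 (add ¬((W ↔ V) ∧ U), ¬¬Y):
                    × closes — contains both Y and ¬Y.
      branch 2.2 (add ((X ∧ (V ↔ Z)) → V)):
        (V ↔ Z): β-rule — branch into V, Z  //  ¬V, ¬Z.
          branch 2.2.1 (add V, Z):
            × closes — contains both V and ¬V.
          branch 2.2.2 (add ¬V, ¬Z):
            ¬(((W ↔ V) ∧ U) ↔ ¬Y): β-rule — branch into ((W ↔ V) ∧ U), ¬¬Y  //  ¬((W ↔ V) ∧ U), ¬Y.
              branch 2.2.2.1 (add ((W ↔ V) ∧ U), ¬¬Y):
                ((W ↔ V) ∧ U): α-rule — add (W ↔ V), U.
                ((X ∧ (V ↔ Z)) → V): β-rule — branch into ¬(X ∧ (V ↔ Z))  //  V.
                  branch 2.2.2.1.1 (add ¬(X ∧ (V ↔ Z))):
                    (W ↔ V): β-rule — branch into W, V  //  ¬W, ¬V.
                      branch 2.2.2.1.1.1 (add W, V):
                        × closes — contains both W and ¬W.
                      branch 2.2.2.1.1.2 (add ¬W, ¬V):
                        ¬(X ∧ (V ↔ Z)): β-rule — branch into ¬X  //  ¬(V ↔ Z).
                          branch 2.2.2.1.1.2.1 (add ¬X):
                            × closes — contains both X and ¬X.
                          branch 2.2.2.1.1.2.2 (add ¬(V ↔ Z)):
                            ¬(V ↔ Z): β-rule — branch into V, ¬Z  //  ¬V, Z.
                              branch 2.2.2.1.1.2.2.1 (add V, ¬Z):
                                × closes — contains both V and ¬V.
                              branch 2.2.2.1.1.2.2.2 (add ¬V, Z):
                                × closes — contains both Z and ¬Z.
                  branch 2.2.2.1.2 (add V):
                    × closes — contains both V and ¬V.
              branch 2.2.2.2 (add ¬((W ↔ V) ∧ U), ¬Y):
                ((X ∧ (V ↔ Z)) → V): β-rule — branch into ¬(X ∧ (V ↔ Z))  //  V.
                  branch 2.2.2.2.1 (add ¬(X ∧ (V ↔ Z))):
                    ¬((W ↔ V) ∧ U): β-rule — branch into ¬(W ↔ V)  //  ¬U.
                      branch 2.2.2.2.1.1 (add ¬(W ↔ V)):
                        ¬(X ∧ (V ↔ Z)): β-rule — branch into ¬X  //  ¬(V ↔ Z).
                          branch 2.2.2.2.1.1.1 (add ¬X):
                            × closes — contains both X and ¬X.
                          branch 2.2.2.2.1.1.2 (add ¬(V ↔ Z)):
                            ¬(W ↔ V): β-rule — branch into W, ¬V  //  ¬W, V.
                              branch 2.2.2.2.1.1.2.1 (add W, ¬V):
                                × closes — contains both W and ¬W.
                              branch 2.2.2.2.1.1.2.2 (add ¬W, V):
                                × closes — contains both V and ¬V.
                      branch 2.2.2.2.1.2 (add ¬U):
                        ¬(X ∧ (V ↔ Z)): β-rule — branch into ¬X  //  ¬(V ↔ Z).
                          branch 2.2.2.2.1.2.1 (add ¬X):
                            × closes — contains both X and ¬X.
                          branch 2.2.2.2.1.2.2 (add ¬(V ↔ Z)):
                            ¬(V ↔ Z): β-rule — branch into V, ¬Z  //  ¬V, Z.
                              branch 2.2.2.2.1.2.2.1 (add V, ¬Z):
                                × closes — contains both V and ¬V.
                              branch 2.2.2.2.1.2.2.2 (add ¬V, Z):
                                × closes — contains both Z and ¬Z.
                  branch 2.2.2.2.2 (add V):
                    × closes — contains both V and ¬V.
All 25 branches close.
Every branch closed; the formula is unsatisfiable.

Unsatisfiable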